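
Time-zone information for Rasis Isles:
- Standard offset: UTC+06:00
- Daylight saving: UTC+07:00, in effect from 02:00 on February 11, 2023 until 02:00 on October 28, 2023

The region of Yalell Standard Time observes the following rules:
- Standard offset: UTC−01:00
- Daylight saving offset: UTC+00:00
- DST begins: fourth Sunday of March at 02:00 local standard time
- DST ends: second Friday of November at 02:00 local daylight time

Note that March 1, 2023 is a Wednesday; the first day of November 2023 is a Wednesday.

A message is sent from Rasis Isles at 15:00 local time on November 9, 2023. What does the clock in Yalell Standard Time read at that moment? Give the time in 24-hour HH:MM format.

09:00

Daylight saving runs 11 February – 28 October; November 9, 2023 is outside that window, so Rasis Isles is on standard time at UTC+06:00.
15:00 Rasis Isles − 6h = 09:00 UTC.
1 March 2023 is a Wednesday, so the first Sunday is March 5 and the fourth is March 26.
1 November 2023 is a Wednesday, so the first Friday is November 3 and the second is November 10.
At the standard offset (UTC−01:00), 09:00 UTC − 1h = 08:00 Yalell Standard Time standard time.
The standard-time date in Yalell Standard Time, November 9, 2023, falls between 26 March and 10 November, so daylight saving is in effect and Yalell Standard Time is at UTC+00:00.
09:00 UTC + 0h = 09:00 Yalell Standard Time.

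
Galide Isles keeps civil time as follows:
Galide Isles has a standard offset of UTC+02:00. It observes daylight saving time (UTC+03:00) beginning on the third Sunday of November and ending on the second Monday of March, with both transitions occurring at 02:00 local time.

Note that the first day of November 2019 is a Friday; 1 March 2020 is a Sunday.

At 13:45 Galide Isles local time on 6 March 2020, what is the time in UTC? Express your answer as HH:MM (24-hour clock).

10:45

1 November 2019 is a Friday, so the first Sunday is November 3 and the third is November 17.
1 March 2020 is a Sunday, so the first Monday is March 2 and the second is March 9.
6 March 2020 lies within the daylight-saving period (17 November 2019 – 9 March 2020), so Galide Isles is on daylight time, UTC+03:00.
13:45 local − 3h = 10:45 UTC.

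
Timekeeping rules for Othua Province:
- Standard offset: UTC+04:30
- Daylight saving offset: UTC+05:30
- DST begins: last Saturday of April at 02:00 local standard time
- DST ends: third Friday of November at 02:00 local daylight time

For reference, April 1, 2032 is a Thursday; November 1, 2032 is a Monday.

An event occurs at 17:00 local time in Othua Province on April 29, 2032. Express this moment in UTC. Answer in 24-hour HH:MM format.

11:30

1 April 2032 is a Thursday, so Saturdays fall on 3, 10, 17, 24; the last is April 24.
1 November 2032 is a Monday, so the first Friday is November 5 and the third is November 19.
April 29, 2032 lies within the daylight-saving period (24 April – 19 November), so Othua Province is on daylight time, UTC+05:30.
17:00 local − 5h30m = 11:30 UTC.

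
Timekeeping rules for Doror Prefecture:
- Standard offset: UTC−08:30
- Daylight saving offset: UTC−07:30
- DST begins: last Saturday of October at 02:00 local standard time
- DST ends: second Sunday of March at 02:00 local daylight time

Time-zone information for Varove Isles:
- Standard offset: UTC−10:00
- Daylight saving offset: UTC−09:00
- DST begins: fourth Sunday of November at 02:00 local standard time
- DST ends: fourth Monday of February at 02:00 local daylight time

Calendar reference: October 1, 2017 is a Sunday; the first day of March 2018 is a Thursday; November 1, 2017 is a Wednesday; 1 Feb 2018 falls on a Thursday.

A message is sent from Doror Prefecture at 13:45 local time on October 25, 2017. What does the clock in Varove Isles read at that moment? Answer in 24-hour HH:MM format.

12:15

1 October 2017 is a Sunday, so Saturdays fall on 7, 14, 21, 28; the last is October 28.
1 March 2018 is a Thursday, so the first Sunday is March 4 and the second is March 11.
October 25, 2017 does not fall between 28 October 2017 and 11 March 2018, so daylight saving is not in effect and Doror Prefecture is at UTC−08:30.
13:45 Doror Prefecture + 8h30m = 22:15 UTC.
1 November 2017 is a Wednesday, so the first Sunday is November 5 and the fourth is November 26.
1 February 2018 is a Thursday, so the first Monday is February 5 and the fourth is February 26.
At the standard offset (UTC−10:00), 22:15 UTC − 10h = 12:15 Varove Isles standard time.
Daylight saving runs 26 November 2017 – 26 February 2018; the standard-time date in Varove Isles, October 25, 2017, is outside that window, so Varove Isles is on standard time at UTC−10:00.
22:15 UTC − 10h = 12:15 Varove Isles.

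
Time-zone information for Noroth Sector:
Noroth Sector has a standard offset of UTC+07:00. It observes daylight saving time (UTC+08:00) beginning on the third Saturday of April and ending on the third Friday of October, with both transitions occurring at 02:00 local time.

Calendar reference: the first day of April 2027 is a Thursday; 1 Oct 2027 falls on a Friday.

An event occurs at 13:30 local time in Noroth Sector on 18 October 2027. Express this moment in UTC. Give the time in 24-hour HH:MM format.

06:30

1 April 2027 is a Thursday, so the first Saturday is April 3 and the third is April 17.
1 October 2027 is a Friday, so the first Friday is October 1 and the third is October 15.
18 October 2027 is outside the daylight-saving period (17 April – 15 October), so Noroth Sector is on standard time, UTC+07:00.
13:30 local − 7h = 06:30 UTC.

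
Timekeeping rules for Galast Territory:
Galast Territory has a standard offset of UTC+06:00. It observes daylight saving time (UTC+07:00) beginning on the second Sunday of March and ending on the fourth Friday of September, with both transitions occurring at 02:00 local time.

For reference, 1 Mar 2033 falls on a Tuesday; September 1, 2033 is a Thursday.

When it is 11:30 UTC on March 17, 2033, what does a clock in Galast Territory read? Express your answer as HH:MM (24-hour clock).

1 March 2033 is a Tuesday, so the first Sunday is March 6 and the second is March 13.
1 September 2033 is a Thursday, so the first Friday is September 2 and the fourth is September 23.
At the standard offset (UTC+06:00), 11:30 UTC + 6h = 17:30 Galast Territory standard time.
Daylight saving runs 13 March – 23 September; the standard-time date in Galast Territory, March 17, 2033, is inside that window, so Galast Territory is at UTC+07:00.
11:30 UTC + 7h = 18:30 local.

18:30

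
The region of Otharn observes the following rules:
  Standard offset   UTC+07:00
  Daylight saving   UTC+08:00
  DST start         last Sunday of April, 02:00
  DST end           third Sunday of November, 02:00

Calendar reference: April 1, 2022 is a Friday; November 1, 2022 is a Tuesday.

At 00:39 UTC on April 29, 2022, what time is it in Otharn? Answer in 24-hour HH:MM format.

1 April 2022 is a Friday, so Sundays fall on 3, 10, 17, 24; the last is April 24.
1 November 2022 is a Tuesday, so the first Sunday is November 6 and the third is November 20.
At the standard offset (UTC+07:00), 00:39 UTC + 7h = 07:39 Otharn standard time.
Daylight saving runs 24 April – 20 November; the standard-time date in Otharn, April 29, 2022, is inside that window, so Otharn is at UTC+08:00.
00:39 UTC + 8h = 08:39 local.

08:39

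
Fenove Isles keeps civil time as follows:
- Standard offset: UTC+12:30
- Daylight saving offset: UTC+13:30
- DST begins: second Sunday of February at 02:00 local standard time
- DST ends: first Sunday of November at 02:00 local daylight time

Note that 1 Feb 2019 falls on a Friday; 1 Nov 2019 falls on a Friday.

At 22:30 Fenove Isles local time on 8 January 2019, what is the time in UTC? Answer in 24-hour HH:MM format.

1 February 2019 is a Friday, so the first Sunday is February 3 and the second is February 10.
1 November 2019 is a Friday, so the first Sunday is November 3.
8 January 2019 is outside the daylight-saving period (10 February – 3 November), so Fenove Isles is on standard time, UTC+12:30.
22:30 local − 12h30m = 10:00 UTC.

10:00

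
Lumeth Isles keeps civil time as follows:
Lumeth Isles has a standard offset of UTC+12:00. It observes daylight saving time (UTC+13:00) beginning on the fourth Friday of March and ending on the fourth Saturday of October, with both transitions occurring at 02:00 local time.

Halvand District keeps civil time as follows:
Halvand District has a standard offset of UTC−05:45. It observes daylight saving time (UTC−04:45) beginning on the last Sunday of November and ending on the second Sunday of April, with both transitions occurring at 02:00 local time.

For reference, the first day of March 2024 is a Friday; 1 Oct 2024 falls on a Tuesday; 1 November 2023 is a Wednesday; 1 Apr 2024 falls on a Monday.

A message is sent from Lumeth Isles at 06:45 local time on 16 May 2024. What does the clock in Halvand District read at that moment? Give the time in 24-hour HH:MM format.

12:00

1 March 2024 is a Friday, so the first Friday is March 1 and the fourth is March 22.
1 October 2024 is a Tuesday, so the first Saturday is October 5 and the fourth is October 26.
Daylight saving runs 22 March – 26 October; 16 May 2024 is inside that window, so Lumeth Isles is at UTC+13:00.
06:45 Lumeth Isles − 13h = 17:45 UTC (rolling into the previous day, 15 May 2024).
1 November 2023 is a Wednesday, so Sundays fall on 5, 12, 19, 26; the last is November 26.
1 April 2024 is a Monday, so the first Sunday is April 7 and the second is April 14.
At the standard offset (UTC−05:45), 17:45 UTC − 5h45m = 12:00 Halvand District standard time.
The standard-time date in Halvand District, 15 May 2024, is outside the daylight-saving period (26 November 2023 – 14 April 2024), so Halvand District is on standard time, UTC−05:45.
17:45 UTC − 5h45m = 12:00 Halvand District.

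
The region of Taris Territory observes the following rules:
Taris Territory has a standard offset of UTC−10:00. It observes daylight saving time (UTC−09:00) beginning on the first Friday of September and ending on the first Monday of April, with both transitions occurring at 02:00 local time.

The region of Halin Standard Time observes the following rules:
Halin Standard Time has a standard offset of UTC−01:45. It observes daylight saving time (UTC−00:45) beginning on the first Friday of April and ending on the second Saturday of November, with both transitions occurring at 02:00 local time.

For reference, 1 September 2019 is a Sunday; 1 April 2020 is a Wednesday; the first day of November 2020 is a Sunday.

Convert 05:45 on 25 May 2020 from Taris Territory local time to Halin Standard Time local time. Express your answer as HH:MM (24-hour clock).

15:00

1 September 2019 is a Sunday, so the first Friday is September 6.
1 April 2020 is a Wednesday, so the first Monday is April 6.
25 May 2020 is outside the daylight-saving period (6 September 2019 – 6 April 2020), so Taris Territory is on standard time, UTC−10:00.
05:45 Taris Territory + 10h = 15:45 UTC.
1 April 2020 is a Wednesday, so the first Friday is April 3.
1 November 2020 is a Sunday, so the first Saturday is November 7 and the second is November 14.
At the standard offset (UTC−01:45), 15:45 UTC − 1h45m = 14:00 Halin Standard Time standard time.
The standard-time date in Halin Standard Time, 25 May 2020, falls between 3 April and 14 November, so daylight saving is in effect and Halin Standard Time is at UTC−00:45.
15:45 UTC − 0h45m = 15:00 Halin Standard Time.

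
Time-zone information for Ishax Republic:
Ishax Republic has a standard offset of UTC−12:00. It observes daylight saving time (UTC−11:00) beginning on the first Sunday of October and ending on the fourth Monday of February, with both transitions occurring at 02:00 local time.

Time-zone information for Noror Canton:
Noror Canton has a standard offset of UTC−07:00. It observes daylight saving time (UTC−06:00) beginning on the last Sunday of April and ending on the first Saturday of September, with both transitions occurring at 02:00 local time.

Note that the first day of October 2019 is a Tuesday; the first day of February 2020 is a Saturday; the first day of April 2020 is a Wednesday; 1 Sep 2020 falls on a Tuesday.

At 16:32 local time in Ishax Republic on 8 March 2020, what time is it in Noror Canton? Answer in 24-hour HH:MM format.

21:32

1 October 2019 is a Tuesday, so the first Sunday is October 6.
1 February 2020 is a Saturday, so the first Monday is February 3 and the fourth is February 24.
8 March 2020 is outside the daylight-saving period (6 October 2019 – 24 February 2020), so Ishax Republic is on standard time, UTC−12:00.
16:32 Ishax Republic + 12h = 04:32 UTC (rolling into the next day, 9 March 2020).
1 April 2020 is a Wednesday, so Sundays fall on 5, 12, 19, 26; the last is April 26.
1 September 2020 is a Tuesday, so the first Saturday is September 5.
At the standard offset (UTC−07:00), 04:32 UTC − 7h = 21:32 Noror Canton standard time (rolling into the previous day, 8 March 2020).
Daylight saving runs 26 April – 5 September; the standard-time date in Noror Canton, 8 March 2020, is outside that window, so Noror Canton is on standard time at UTC−07:00.
04:32 UTC − 7h = 21:32 Noror Canton (rolling into the previous day, 8 March 2020).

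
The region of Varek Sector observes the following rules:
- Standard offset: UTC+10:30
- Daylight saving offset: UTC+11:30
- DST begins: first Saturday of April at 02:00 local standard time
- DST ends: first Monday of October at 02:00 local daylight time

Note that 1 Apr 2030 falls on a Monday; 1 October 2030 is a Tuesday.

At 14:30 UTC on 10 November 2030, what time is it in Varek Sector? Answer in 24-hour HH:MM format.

1 April 2030 is a Monday, so the first Saturday is April 6.
1 October 2030 is a Tuesday, so the first Monday is October 7.
At the standard offset (UTC+10:30), 14:30 UTC + 10h30m = 01:00 Varek Sector standard time (rolling into the next day, 11 November 2030).
The standard-time date in Varek Sector, 11 November 2030, does not fall between 6 April and 7 October, so daylight saving is not in effect and Varek Sector is at UTC+10:30.
14:30 UTC + 10h30m = 01:00 local (rolling into the next day, 11 November 2030).

01:00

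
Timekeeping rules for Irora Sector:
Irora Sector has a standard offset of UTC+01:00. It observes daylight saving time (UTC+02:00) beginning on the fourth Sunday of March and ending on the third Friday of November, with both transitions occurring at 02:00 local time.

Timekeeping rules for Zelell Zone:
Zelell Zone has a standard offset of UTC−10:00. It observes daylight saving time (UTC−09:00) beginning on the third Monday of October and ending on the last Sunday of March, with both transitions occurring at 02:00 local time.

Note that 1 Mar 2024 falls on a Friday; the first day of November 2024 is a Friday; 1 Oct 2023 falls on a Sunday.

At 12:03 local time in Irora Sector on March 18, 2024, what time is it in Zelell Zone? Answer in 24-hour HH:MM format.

1 March 2024 is a Friday, so the first Sunday is March 3 and the fourth is March 24.
1 November 2024 is a Friday, so the first Friday is November 1 and the third is November 15.
March 18, 2024 does not fall between 24 March and 15 November, so daylight saving is not in effect and Irora Sector is at UTC+01:00.
12:03 Irora Sector − 1h = 11:03 UTC.
1 October 2023 is a Sunday, so the first Monday is October 2 and the third is October 16.
1 March 2024 is a Friday, so Sundays fall on 3, 10, 17, 24, 31; the last is March 31.
At the standard offset (UTC−10:00), 11:03 UTC − 10h = 01:03 Zelell Zone standard time.
The standard-time date in Zelell Zone, March 18, 2024, lies within the daylight-saving period (16 October 2023 – 31 March 2024), so Zelell Zone is on daylight time, UTC−09:00.
11:03 UTC − 9h = 02:03 Zelell Zone.

02:03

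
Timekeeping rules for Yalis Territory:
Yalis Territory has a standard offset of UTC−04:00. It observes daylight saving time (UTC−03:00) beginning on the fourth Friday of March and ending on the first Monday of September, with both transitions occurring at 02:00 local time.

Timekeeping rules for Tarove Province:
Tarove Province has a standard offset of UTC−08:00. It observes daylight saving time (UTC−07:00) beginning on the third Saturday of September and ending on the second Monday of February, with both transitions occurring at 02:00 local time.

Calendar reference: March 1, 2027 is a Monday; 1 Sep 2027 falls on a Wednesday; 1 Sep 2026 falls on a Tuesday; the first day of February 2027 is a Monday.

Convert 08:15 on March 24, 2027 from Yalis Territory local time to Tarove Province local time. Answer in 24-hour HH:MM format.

1 March 2027 is a Monday, so the first Friday is March 5 and the fourth is March 26.
1 September 2027 is a Wednesday, so the first Monday is September 6.
March 24, 2027 is outside the daylight-saving period (26 March – 6 September), so Yalis Territory is on standard time, UTC−04:00.
08:15 Yalis Territory + 4h = 12:15 UTC.
1 September 2026 is a Tuesday, so the first Saturday is September 5 and the third is September 19.
1 February 2027 is a Monday, so the first Monday is February 1 and the second is February 8.
At the standard offset (UTC−08:00), 12:15 UTC − 8h = 04:15 Tarove Province standard time.
The standard-time date in Tarove Province, March 24, 2027, is outside the daylight-saving period (19 September 2026 – 8 February 2027), so Tarove Province is on standard time, UTC−08:00.
12:15 UTC − 8h = 04:15 Tarove Province.

04:15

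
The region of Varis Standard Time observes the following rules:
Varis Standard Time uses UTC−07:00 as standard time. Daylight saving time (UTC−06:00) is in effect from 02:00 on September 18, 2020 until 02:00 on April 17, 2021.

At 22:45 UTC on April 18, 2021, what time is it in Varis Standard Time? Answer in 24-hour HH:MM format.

At the standard offset (UTC−07:00), 22:45 UTC − 7h = 15:45 Varis Standard Time standard time.
Daylight saving runs 18 September 2020 – 17 April 2021; the standard-time date in Varis Standard Time, April 18, 2021, is outside that window, so Varis Standard Time is on standard time at UTC−07:00.
22:45 UTC − 7h = 15:45 local.

15:45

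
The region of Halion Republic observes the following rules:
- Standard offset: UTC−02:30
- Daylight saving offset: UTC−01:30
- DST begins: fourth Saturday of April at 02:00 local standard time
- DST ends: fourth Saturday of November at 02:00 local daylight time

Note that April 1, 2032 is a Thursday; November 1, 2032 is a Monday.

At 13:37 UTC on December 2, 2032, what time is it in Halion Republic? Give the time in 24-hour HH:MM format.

11:07

1 April 2032 is a Thursday, so the first Saturday is April 3 and the fourth is April 24.
1 November 2032 is a Monday, so the first Saturday is November 6 and the fourth is November 27.
At the standard offset (UTC−02:30), 13:37 UTC − 2h30m = 11:07 Halion Republic standard time.
The standard-time date in Halion Republic, December 2, 2032, is outside the daylight-saving period (24 April – 27 November), so Halion Republic is on standard time, UTC−02:30.
13:37 UTC − 2h30m = 11:07 local.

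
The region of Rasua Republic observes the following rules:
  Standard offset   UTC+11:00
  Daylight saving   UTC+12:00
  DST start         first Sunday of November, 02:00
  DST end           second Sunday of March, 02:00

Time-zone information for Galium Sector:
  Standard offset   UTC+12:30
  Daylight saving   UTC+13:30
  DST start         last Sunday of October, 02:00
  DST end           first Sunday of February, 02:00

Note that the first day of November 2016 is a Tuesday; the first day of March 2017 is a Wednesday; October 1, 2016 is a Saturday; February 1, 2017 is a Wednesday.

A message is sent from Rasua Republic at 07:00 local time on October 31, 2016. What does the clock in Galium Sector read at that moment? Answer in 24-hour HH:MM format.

1 November 2016 is a Tuesday, so the first Sunday is November 6.
1 March 2017 is a Wednesday, so the first Sunday is March 5 and the second is March 12.
Daylight saving runs 6 November 2016 – 12 March 2017; October 31, 2016 is outside that window, so Rasua Republic is on standard time at UTC+11:00.
07:00 Rasua Republic − 11h = 20:00 UTC (rolling into the previous day, 30 October 2016).
1 October 2016 is a Saturday, so Sundays fall on 2, 9, 16, 23, 30; the last is October 30.
1 February 2017 is a Wednesday, so the first Sunday is February 5.
At the standard offset (UTC+12:30), 20:00 UTC + 12h30m = 08:30 Galium Sector standard time (rolling into the next day, 31 October 2016).
Daylight saving runs 30 October 2016 – 5 February 2017; the standard-time date in Galium Sector, October 31, 2016, is inside that window, so Galium Sector is at UTC+13:30.
20:00 UTC + 13h30m = 09:30 Galium Sector (rolling into the next day, 31 October 2016).

09:30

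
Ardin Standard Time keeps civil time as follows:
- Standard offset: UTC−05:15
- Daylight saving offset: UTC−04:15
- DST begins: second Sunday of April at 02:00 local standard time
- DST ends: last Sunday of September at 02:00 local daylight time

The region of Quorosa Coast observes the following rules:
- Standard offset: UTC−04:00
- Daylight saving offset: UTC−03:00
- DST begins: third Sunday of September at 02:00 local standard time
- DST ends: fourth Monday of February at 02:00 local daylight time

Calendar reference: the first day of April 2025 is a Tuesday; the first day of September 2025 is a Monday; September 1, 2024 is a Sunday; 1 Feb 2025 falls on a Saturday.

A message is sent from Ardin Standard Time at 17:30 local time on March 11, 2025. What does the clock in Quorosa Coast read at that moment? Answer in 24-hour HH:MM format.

1 April 2025 is a Tuesday, so the first Sunday is April 6 and the second is April 13.
1 September 2025 is a Monday, so Sundays fall on 7, 14, 21, 28; the last is September 28.
March 11, 2025 does not fall between 13 April and 28 September, so daylight saving is not in effect and Ardin Standard Time is at UTC−05:15.
17:30 Ardin Standard Time + 5h15m = 22:45 UTC.
1 September 2024 is a Sunday, so the first Sunday is September 1 and the third is September 15.
1 February 2025 is a Saturday, so the first Monday is February 3 and the fourth is February 24.
At the standard offset (UTC−04:00), 22:45 UTC − 4h = 18:45 Quorosa Coast standard time.
The standard-time date in Quorosa Coast, March 11, 2025, does not fall between 15 September 2024 and 24 February 2025, so daylight saving is not in effect and Quorosa Coast is at UTC−04:00.
22:45 UTC − 4h = 18:45 Quorosa Coast.

18:45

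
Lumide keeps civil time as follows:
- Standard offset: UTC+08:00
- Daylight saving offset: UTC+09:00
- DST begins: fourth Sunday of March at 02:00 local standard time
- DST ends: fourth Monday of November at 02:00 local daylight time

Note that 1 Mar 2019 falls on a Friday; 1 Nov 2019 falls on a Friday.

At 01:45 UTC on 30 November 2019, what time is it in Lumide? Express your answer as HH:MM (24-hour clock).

09:45

1 March 2019 is a Friday, so the first Sunday is March 3 and the fourth is March 24.
1 November 2019 is a Friday, so the first Monday is November 4 and the fourth is November 25.
At the standard offset (UTC+08:00), 01:45 UTC + 8h = 09:45 Lumide standard time.
Daylight saving runs 24 March – 25 November; the standard-time date in Lumide, 30 November 2019, is outside that window, so Lumide is on standard time at UTC+08:00.
01:45 UTC + 8h = 09:45 local.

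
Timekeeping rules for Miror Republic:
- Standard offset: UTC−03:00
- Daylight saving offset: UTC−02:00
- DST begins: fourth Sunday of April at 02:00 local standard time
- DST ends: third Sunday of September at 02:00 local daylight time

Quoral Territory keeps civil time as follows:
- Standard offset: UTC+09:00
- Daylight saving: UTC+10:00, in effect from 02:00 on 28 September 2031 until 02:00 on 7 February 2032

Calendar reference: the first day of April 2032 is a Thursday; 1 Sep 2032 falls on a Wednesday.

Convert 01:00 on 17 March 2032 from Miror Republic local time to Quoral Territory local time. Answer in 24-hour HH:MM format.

13:00

1 April 2032 is a Thursday, so the first Sunday is April 4 and the fourth is April 25.
1 September 2032 is a Wednesday, so the first Sunday is September 5 and the third is September 19.
17 March 2032 does not fall between 25 April and 19 September, so daylight saving is not in effect and Miror Republic is at UTC−03:00.
01:00 Miror Republic + 3h = 04:00 UTC.
At the standard offset (UTC+09:00), 04:00 UTC + 9h = 13:00 Quoral Territory standard time.
The standard-time date in Quoral Territory, 17 March 2032, is outside the daylight-saving period (28 September 2031 – 7 February 2032), so Quoral Territory is on standard time, UTC+09:00.
04:00 UTC + 9h = 13:00 Quoral Territory.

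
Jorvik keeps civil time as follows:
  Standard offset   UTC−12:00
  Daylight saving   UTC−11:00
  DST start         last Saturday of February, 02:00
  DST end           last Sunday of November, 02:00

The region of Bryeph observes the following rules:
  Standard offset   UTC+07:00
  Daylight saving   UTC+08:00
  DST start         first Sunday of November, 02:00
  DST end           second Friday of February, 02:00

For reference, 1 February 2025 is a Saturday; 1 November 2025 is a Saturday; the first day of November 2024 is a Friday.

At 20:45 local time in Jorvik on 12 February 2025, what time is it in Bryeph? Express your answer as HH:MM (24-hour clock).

1 February 2025 is a Saturday, so Saturdays fall on 1, 8, 15, 22; the last is February 22.
1 November 2025 is a Saturday, so Sundays fall on 2, 9, 16, 23, 30; the last is November 30.
12 February 2025 is outside the daylight-saving period (22 February – 30 November), so Jorvik is on standard time, UTC−12:00.
20:45 Jorvik + 12h = 08:45 UTC (rolling into the next day, 13 February 2025).
1 November 2024 is a Friday, so the first Sunday is November 3.
1 February 2025 is a Saturday, so the first Friday is February 7 and the second is February 14.
At the standard offset (UTC+07:00), 08:45 UTC + 7h = 15:45 Bryeph standard time.
The standard-time date in Bryeph, 13 February 2025, falls between 3 November 2024 and 14 February 2025, so daylight saving is in effect and Bryeph is at UTC+08:00.
08:45 UTC + 8h = 16:45 Bryeph.

16:45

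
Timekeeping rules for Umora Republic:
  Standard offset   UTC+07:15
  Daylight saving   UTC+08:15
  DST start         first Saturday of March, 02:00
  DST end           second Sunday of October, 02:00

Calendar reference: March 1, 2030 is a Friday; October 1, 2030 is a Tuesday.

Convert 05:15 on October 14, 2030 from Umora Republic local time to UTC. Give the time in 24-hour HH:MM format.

1 March 2030 is a Friday, so the first Saturday is March 2.
1 October 2030 is a Tuesday, so the first Sunday is October 6 and the second is October 13.
October 14, 2030 does not fall between 2 March and 13 October, so daylight saving is not in effect and Umora Republic is at UTC+07:15.
05:15 local − 7h15m = 22:00 UTC (rolling into the previous day, 13 October 2030).

22:00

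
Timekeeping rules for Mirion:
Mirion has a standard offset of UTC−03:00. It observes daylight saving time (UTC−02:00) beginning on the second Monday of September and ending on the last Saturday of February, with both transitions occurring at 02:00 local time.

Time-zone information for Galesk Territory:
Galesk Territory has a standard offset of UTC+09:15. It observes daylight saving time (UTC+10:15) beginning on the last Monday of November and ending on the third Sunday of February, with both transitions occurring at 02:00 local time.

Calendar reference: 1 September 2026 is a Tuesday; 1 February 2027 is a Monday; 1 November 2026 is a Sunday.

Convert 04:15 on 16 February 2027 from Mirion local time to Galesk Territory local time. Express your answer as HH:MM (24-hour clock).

1 September 2026 is a Tuesday, so the first Monday is September 7 and the second is September 14.
1 February 2027 is a Monday, so Saturdays fall on 6, 13, 20, 27; the last is February 27.
16 February 2027 falls between 14 September 2026 and 27 February 2027, so daylight saving is in effect and Mirion is at UTC−02:00.
04:15 Mirion + 2h = 06:15 UTC.
1 November 2026 is a Sunday, so Mondays fall on 2, 9, 16, 23, 30; the last is November 30.
1 February 2027 is a Monday, so the first Sunday is February 7 and the third is February 21.
At the standard offset (UTC+09:15), 06:15 UTC + 9h15m = 15:30 Galesk Territory standard time.
Daylight saving runs 30 November 2026 – 21 February 2027; the standard-time date in Galesk Territory, 16 February 2027, is inside that window, so Galesk Territory is at UTC+10:15.
06:15 UTC + 10h15m = 16:30 Galesk Territory.

16:30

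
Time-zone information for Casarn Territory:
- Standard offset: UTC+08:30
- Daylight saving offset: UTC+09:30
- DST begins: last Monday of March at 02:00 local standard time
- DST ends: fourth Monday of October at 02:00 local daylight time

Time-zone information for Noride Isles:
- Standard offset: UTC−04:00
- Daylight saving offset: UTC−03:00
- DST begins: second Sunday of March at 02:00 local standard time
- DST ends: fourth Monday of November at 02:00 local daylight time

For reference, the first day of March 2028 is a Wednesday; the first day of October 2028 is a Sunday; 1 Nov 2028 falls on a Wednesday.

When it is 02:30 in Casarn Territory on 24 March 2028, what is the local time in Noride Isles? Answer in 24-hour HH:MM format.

1 March 2028 is a Wednesday, so Mondays fall on 6, 13, 20, 27; the last is March 27.
1 October 2028 is a Sunday, so the first Monday is October 2 and the fourth is October 23.
24 March 2028 is outside the daylight-saving period (27 March – 23 October), so Casarn Territory is on standard time, UTC+08:30.
02:30 Casarn Territory − 8h30m = 18:00 UTC (rolling into the previous day, 23 March 2028).
1 March 2028 is a Wednesday, so the first Sunday is March 5 and the second is March 12.
1 November 2028 is a Wednesday, so the first Monday is November 6 and the fourth is November 27.
At the standard offset (UTC−04:00), 18:00 UTC − 4h = 14:00 Noride Isles standard time.
Daylight saving runs 12 March – 27 November; the standard-time date in Noride Isles, 23 March 2028, is inside that window, so Noride Isles is at UTC−03:00.
18:00 UTC − 3h = 15:00 Noride Isles.

15:00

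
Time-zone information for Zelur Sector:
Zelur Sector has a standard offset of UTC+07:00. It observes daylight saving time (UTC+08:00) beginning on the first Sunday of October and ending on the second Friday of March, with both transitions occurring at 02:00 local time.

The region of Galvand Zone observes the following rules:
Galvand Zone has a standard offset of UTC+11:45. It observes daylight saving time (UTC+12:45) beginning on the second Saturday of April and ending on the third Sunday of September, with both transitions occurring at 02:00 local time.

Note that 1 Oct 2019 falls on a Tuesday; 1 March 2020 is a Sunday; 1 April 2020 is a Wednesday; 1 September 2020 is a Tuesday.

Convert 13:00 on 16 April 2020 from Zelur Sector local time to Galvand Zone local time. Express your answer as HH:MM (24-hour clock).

1 October 2019 is a Tuesday, so the first Sunday is October 6.
1 March 2020 is a Sunday, so the first Friday is March 6 and the second is March 13.
16 April 2020 is outside the daylight-saving period (6 October 2019 – 13 March 2020), so Zelur Sector is on standard time, UTC+07:00.
13:00 Zelur Sector − 7h = 06:00 UTC.
1 April 2020 is a Wednesday, so the first Saturday is April 4 and the second is April 11.
1 September 2020 is a Tuesday, so the first Sunday is September 6 and the third is September 20.
At the standard offset (UTC+11:45), 06:00 UTC + 11h45m = 17:45 Galvand Zone standard time.
Daylight saving runs 11 April – 20 September; the standard-time date in Galvand Zone, 16 April 2020, is inside that window, so Galvand Zone is at UTC+12:45.
06:00 UTC + 12h45m = 18:45 Galvand Zone.

18:45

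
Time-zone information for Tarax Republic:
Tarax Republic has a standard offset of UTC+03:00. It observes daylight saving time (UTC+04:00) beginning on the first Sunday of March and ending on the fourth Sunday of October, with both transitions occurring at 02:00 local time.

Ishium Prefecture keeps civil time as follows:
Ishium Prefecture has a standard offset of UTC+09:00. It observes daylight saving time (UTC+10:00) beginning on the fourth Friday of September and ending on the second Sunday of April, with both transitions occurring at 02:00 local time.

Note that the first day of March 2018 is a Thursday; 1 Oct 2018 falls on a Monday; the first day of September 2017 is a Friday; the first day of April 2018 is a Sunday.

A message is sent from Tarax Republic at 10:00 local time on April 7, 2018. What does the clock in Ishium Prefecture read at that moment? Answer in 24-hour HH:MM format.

16:00

1 March 2018 is a Thursday, so the first Sunday is March 4.
1 October 2018 is a Monday, so the first Sunday is October 7 and the fourth is October 28.
Daylight saving runs 4 March – 28 October; April 7, 2018 is inside that window, so Tarax Republic is at UTC+04:00.
10:00 Tarax Republic − 4h = 06:00 UTC.
1 September 2017 is a Friday, so the first Friday is September 1 and the fourth is September 22.
1 April 2018 is a Sunday, so the first Sunday is April 1 and the second is April 8.
At the standard offset (UTC+09:00), 06:00 UTC + 9h = 15:00 Ishium Prefecture standard time.
The standard-time date in Ishium Prefecture, April 7, 2018, falls between 22 September 2017 and 8 April 2018, so daylight saving is in effect and Ishium Prefecture is at UTC+10:00.
06:00 UTC + 10h = 16:00 Ishium Prefecture.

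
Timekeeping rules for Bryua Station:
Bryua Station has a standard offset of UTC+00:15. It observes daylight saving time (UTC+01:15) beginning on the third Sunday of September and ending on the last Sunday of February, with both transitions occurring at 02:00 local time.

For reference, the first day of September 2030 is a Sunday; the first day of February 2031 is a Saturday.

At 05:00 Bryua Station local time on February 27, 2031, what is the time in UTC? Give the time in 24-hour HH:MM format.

04:45

1 September 2030 is a Sunday, so the first Sunday is September 1 and the third is September 15.
1 February 2031 is a Saturday, so Sundays fall on 2, 9, 16, 23; the last is February 23.
February 27, 2031 is outside the daylight-saving period (15 September 2030 – 23 February 2031), so Bryua Station is on standard time, UTC+00:15.
05:00 local − 0h15m = 04:45 UTC.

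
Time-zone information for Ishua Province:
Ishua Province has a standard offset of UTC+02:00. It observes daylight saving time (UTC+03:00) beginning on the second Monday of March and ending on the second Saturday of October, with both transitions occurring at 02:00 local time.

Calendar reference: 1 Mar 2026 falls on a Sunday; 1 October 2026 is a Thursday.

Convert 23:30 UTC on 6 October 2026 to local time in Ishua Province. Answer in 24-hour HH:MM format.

02:30

1 March 2026 is a Sunday, so the first Monday is March 2 and the second is March 9.
1 October 2026 is a Thursday, so the first Saturday is October 3 and the second is October 10.
At the standard offset (UTC+02:00), 23:30 UTC + 2h = 01:30 Ishua Province standard time (rolling into the next day, 7 October 2026).
The standard-time date in Ishua Province, 7 October 2026, falls between 9 March and 10 October, so daylight saving is in effect and Ishua Province is at UTC+03:00.
23:30 UTC + 3h = 02:30 local (rolling into the next day, 7 October 2026).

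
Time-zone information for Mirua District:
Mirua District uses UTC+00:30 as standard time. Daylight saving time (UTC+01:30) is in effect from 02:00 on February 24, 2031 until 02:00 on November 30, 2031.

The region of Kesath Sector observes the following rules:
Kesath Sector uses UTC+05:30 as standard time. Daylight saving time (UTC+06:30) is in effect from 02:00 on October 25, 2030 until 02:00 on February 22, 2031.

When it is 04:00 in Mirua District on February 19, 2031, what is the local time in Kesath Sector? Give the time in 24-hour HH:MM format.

10:00

Daylight saving runs 24 February – 30 November; February 19, 2031 is outside that window, so Mirua District is on standard time at UTC+00:30.
04:00 Mirua District − 0h30m = 03:30 UTC.
At the standard offset (UTC+05:30), 03:30 UTC + 5h30m = 09:00 Kesath Sector standard time.
The standard-time date in Kesath Sector, February 19, 2031, lies within the daylight-saving period (25 October 2030 – 22 February 2031), so Kesath Sector is on daylight time, UTC+06:30.
03:30 UTC + 6h30m = 10:00 Kesath Sector.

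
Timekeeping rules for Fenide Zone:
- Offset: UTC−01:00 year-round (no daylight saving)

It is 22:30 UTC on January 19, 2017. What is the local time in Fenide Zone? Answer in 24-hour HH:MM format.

21:30

Fenide Zone stays on UTC−01:00 all year.
22:30 UTC − 1h = 21:30 local.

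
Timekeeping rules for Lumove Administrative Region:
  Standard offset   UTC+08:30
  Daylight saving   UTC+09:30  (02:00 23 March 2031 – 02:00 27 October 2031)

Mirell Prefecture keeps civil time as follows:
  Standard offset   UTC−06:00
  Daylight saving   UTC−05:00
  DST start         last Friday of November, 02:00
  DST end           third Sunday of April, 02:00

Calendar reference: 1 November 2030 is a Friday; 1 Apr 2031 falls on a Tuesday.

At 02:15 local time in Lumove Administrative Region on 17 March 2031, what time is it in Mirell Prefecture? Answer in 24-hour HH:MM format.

12:45

17 March 2031 is outside the daylight-saving period (23 March – 27 October), so Lumove Administrative Region is on standard time, UTC+08:30.
02:15 Lumove Administrative Region − 8h30m = 17:45 UTC (rolling into the previous day, 16 March 2031).
1 November 2030 is a Friday, so Fridays fall on 1, 8, 15, 22, 29; the last is November 29.
1 April 2031 is a Tuesday, so the first Sunday is April 6 and the third is April 20.
At the standard offset (UTC−06:00), 17:45 UTC − 6h = 11:45 Mirell Prefecture standard time.
Daylight saving runs 29 November 2030 – 20 April 2031; the standard-time date in Mirell Prefecture, 16 March 2031, is inside that window, so Mirell Prefecture is at UTC−05:00.
17:45 UTC − 5h = 12:45 Mirell Prefecture.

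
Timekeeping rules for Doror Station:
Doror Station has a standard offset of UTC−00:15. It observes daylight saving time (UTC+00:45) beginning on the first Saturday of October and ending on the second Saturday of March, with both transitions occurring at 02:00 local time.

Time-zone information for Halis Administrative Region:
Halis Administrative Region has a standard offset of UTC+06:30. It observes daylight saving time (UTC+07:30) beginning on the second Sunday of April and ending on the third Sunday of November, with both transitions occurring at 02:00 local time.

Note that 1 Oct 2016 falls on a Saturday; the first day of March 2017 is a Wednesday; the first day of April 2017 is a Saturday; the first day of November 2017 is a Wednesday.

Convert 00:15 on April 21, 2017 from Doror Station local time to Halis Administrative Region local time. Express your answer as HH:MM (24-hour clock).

1 October 2016 is a Saturday, so the first Saturday is October 1.
1 March 2017 is a Wednesday, so the first Saturday is March 4 and the second is March 11.
Daylight saving runs 1 October 2016 – 11 March 2017; April 21, 2017 is outside that window, so Doror Station is on standard time at UTC−00:15.
00:15 Doror Station + 0h15m = 00:30 UTC.
1 April 2017 is a Saturday, so the first Sunday is April 2 and the second is April 9.
1 November 2017 is a Wednesday, so the first Sunday is November 5 and the third is November 19.
At the standard offset (UTC+06:30), 00:30 UTC + 6h30m = 07:00 Halis Administrative Region standard time.
The standard-time date in Halis Administrative Region, April 21, 2017, lies within the daylight-saving period (9 April – 19 November), so Halis Administrative Region is on daylight time, UTC+07:30.
00:30 UTC + 7h30m = 08:00 Halis Administrative Region.

08:00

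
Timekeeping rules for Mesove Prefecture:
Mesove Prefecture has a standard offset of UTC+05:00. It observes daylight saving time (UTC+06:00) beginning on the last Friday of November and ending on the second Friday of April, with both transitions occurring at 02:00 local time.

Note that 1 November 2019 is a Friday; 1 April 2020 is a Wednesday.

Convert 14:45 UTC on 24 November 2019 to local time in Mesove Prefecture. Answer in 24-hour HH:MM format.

1 November 2019 is a Friday, so Fridays fall on 1, 8, 15, 22, 29; the last is November 29.
1 April 2020 is a Wednesday, so the first Friday is April 3 and the second is April 10.
At the standard offset (UTC+05:00), 14:45 UTC + 5h = 19:45 Mesove Prefecture standard time.
The standard-time date in Mesove Prefecture, 24 November 2019, is outside the daylight-saving period (29 November 2019 – 10 April 2020), so Mesove Prefecture is on standard time, UTC+05:00.
14:45 UTC + 5h = 19:45 local.

19:45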